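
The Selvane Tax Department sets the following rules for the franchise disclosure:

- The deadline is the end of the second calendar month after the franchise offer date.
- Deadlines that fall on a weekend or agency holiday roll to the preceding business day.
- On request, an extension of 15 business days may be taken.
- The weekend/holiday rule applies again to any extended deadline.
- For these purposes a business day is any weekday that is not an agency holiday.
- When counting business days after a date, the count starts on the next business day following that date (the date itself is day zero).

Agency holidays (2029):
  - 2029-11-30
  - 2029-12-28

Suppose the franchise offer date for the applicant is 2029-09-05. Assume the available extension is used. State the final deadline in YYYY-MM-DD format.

The second month after 2029-09-05 is November 2029, whose last day is 2029-11-30.
2029-11-30 is a listed holiday; the preceding business day is 2029-11-29 (Thursday).
Applying the 15-business-day extension: 15 business days after 2029-11-29 is 2029-12-21.
2029-12-21 (Friday) is already a business day.
Deadline: 2029-12-21.

2029-12-21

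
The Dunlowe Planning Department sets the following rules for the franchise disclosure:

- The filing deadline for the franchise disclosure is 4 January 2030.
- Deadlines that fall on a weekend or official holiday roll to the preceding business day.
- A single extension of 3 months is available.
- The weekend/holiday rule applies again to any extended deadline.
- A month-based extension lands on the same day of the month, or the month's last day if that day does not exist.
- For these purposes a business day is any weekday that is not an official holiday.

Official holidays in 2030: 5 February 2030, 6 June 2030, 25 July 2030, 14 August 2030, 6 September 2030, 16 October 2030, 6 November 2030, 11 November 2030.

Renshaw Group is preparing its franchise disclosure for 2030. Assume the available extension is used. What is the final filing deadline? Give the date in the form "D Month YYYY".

4 April 2030

Start from the fixed due date, 4 January 2030.
4 January 2030 is a Friday and not a listed holiday, so it stands.
Add 3 months to 4 January 2030: 4 April 2030.
Since 4 April 2030 is a Thursday and not a holiday, the date is unchanged.
Deadline: 4 April 2030.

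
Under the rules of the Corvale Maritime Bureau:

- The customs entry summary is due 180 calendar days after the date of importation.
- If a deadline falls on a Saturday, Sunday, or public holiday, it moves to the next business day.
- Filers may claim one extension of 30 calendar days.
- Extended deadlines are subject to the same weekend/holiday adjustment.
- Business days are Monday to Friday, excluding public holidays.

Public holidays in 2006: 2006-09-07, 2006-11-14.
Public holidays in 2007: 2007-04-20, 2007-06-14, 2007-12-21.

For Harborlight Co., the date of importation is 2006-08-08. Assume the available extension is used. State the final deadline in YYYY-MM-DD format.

Trigger date 2006-08-08 + 180 calendar days = 2007-02-04.
Because 2007-02-04 is a Sunday, the deadline becomes 2007-02-05 (Monday).
Applying the 30-calendar-day extension: 2007-02-05 + 30 days = 2007-03-07.
2007-03-07 falls on a Wednesday, which is a business day, so no adjustment is needed.
So the filing is due 2007-03-07.

2007-03-07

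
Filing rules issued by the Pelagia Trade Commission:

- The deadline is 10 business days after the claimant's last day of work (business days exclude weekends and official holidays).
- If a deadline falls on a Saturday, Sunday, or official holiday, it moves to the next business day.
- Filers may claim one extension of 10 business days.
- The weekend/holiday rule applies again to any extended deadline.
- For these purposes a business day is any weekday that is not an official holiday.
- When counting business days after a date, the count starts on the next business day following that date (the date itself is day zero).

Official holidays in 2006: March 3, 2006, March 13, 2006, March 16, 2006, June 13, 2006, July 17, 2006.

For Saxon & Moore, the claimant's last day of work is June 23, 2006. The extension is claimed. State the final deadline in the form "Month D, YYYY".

July 24, 2006

Counting 10 business days after June 23, 2006 (skipping weekends and listed holidays) reaches July 7, 2006.
Since July 7, 2006 is a Friday and not a holiday, the date is unchanged.
The 10-business-day extension runs from July 7, 2006 to July 24, 2006.
July 24, 2006 falls on a Monday, which is a business day, so no adjustment is needed.
Deadline: July 24, 2006.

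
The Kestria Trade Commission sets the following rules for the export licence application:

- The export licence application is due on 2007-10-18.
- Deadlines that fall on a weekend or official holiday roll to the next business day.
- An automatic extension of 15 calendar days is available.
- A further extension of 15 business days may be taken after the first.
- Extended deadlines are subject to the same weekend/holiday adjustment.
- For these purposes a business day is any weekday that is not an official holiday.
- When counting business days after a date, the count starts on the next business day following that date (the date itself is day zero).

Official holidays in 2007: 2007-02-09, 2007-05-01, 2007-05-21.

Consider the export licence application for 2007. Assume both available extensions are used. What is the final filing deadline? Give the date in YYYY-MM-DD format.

The stated deadline is 2007-10-18.
Since 2007-10-18 is a Thursday and not a holiday, the date is unchanged.
Applying the 15-calendar-day extension: 2007-10-18 + 15 days = 2007-11-02.
2007-11-02 is a Friday and not a listed holiday, so it stands.
Applying the 15-business-day extension: 15 business days after 2007-11-02 is 2007-11-23.
Since 2007-11-23 is a Friday and not a holiday, the date is unchanged.
The final due date is 2007-11-23.

2007-11-23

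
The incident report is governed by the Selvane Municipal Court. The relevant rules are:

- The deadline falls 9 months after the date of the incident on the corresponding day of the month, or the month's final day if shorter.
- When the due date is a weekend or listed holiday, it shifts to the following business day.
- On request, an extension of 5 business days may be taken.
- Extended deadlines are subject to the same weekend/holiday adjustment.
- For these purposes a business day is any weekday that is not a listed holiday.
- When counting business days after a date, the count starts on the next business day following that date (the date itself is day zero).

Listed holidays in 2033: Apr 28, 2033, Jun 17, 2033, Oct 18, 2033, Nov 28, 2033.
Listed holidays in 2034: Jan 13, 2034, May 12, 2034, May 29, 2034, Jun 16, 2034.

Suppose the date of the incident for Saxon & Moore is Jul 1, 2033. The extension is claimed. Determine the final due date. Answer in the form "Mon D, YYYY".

9 months from Jul 1, 2033 is Apr 1, 2034.
Apr 1, 2034 is a Saturday, so it moves to the next business day, Apr 3, 2034 (Monday).
The 5-business-day extension runs from Apr 3, 2034 to Apr 10, 2034.
Apr 10, 2034 is a Monday and not a listed holiday, so it stands.
Deadline: Apr 10, 2034.

Apr 10, 2034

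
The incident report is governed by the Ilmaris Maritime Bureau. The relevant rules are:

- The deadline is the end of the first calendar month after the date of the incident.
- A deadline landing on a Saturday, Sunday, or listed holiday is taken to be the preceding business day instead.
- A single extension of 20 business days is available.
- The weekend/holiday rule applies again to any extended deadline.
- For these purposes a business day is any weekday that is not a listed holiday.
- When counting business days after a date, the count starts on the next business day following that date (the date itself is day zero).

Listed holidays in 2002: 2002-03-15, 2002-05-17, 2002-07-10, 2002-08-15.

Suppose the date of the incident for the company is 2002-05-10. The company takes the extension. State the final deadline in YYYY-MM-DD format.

1 month after 2002-05-10 is June 2002; that month ends on 2002-06-30.
2002-06-30 falls on a Sunday. Rolling to the preceding business day gives 2002-06-28, a Friday.
Counting 20 further business days from 2002-06-28 reaches 2002-07-29.
2002-07-29 falls on a Monday, which is a business day, so no adjustment is needed.
Deadline: 2002-07-29.

2002-07-29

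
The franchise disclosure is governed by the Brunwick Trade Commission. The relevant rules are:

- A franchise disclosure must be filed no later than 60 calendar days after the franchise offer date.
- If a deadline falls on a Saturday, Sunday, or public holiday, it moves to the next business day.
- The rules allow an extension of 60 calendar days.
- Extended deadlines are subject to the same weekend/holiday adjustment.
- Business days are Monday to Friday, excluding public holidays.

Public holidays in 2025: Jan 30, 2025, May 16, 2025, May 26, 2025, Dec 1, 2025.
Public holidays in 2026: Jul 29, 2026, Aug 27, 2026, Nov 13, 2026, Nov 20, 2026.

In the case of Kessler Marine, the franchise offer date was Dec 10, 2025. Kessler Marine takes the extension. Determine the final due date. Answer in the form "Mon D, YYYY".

Apr 10, 2026

From Dec 10, 2025, 60 calendar days later is Feb 8, 2026.
Feb 8, 2026 is a Sunday; the next business day is Feb 9, 2026 (Monday).
Applying the 60-calendar-day extension: Feb 9, 2026 + 60 days = Apr 10, 2026.
Apr 10, 2026 is a Friday and not a listed holiday, so it stands.
Deadline: Apr 10, 2026.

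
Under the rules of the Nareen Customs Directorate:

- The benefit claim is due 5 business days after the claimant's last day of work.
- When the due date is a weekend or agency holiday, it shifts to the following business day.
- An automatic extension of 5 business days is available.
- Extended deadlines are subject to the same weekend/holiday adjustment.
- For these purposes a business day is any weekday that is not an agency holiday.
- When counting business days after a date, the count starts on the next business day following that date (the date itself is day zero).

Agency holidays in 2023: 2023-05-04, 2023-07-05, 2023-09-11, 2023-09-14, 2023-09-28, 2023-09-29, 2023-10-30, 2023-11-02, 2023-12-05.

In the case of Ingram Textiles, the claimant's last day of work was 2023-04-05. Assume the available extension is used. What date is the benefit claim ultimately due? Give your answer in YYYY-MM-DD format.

2023-04-19

Starting the day after 2023-04-05 and counting 5 business days lands on 2023-04-12.
2023-04-12 is a Wednesday and not a listed holiday, so it stands.
The 5-business-day extension runs from 2023-04-12 to 2023-04-19.
2023-04-19 (Wednesday) is already a business day.
So the filing is due 2023-04-19.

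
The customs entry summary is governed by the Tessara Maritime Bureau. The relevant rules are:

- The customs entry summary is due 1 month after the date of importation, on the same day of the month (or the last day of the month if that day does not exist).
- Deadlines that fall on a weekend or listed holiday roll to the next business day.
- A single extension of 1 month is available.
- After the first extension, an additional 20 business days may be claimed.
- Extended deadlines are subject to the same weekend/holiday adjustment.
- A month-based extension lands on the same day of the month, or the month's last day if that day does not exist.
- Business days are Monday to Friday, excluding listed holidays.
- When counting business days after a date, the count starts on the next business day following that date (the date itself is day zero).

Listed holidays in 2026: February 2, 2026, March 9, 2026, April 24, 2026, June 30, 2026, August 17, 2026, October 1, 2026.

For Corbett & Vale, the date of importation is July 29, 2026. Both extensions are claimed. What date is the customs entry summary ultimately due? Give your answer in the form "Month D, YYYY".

1 month from July 29, 2026 is August 29, 2026.
August 29, 2026 falls on a Saturday. Rolling to the next business day gives August 31, 2026, a Monday.
The 1 month extension carries August 31, 2026 to September 30, 2026 (day 31 does not exist in September, so the month's last day is used).
Since September 30, 2026 is a Wednesday and not a holiday, the date is unchanged.
The 20-business-day extension runs from September 30, 2026 to October 29, 2026.
October 29, 2026 falls on a Thursday, which is a business day, so no adjustment is needed.
Final deadline: October 29, 2026.

October 29, 2026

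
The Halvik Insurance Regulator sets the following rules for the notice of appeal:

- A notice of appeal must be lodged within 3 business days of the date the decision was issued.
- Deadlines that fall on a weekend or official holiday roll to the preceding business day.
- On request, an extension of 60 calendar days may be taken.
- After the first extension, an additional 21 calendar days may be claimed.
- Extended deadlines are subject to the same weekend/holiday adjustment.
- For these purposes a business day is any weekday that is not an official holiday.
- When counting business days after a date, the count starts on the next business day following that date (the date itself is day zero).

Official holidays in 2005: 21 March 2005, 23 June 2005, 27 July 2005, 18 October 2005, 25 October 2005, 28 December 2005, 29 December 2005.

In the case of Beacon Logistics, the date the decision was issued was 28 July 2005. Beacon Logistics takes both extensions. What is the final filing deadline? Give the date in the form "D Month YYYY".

Counting 3 business days after 28 July 2005 (skipping weekends and listed holidays) reaches 2 August 2005.
2 August 2005 (Tuesday) is already a business day.
Add the 60 calendar-day extension to 2 August 2005: 1 October 2005.
Because 1 October 2005 is a Saturday, the deadline becomes 30 September 2005 (Friday).
The 21-calendar-day extension moves the deadline from 30 September 2005 to 21 October 2005.
21 October 2005 falls on a Friday, which is a business day, so no adjustment is needed.
So the filing is due 21 October 2005.

21 October 2005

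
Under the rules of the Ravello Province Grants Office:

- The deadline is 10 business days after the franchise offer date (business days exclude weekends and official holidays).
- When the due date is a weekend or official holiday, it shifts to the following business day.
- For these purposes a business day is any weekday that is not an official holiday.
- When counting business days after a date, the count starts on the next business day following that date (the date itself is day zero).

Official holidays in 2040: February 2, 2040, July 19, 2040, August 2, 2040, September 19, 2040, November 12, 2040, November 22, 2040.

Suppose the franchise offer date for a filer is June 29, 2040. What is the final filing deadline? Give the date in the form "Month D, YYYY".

10 business days after June 29, 2040, excluding weekends and holidays, is July 13, 2040.
July 13, 2040 falls on a Friday, which is a business day, so no adjustment is needed.
The final due date is July 13, 2040.

July 13, 2040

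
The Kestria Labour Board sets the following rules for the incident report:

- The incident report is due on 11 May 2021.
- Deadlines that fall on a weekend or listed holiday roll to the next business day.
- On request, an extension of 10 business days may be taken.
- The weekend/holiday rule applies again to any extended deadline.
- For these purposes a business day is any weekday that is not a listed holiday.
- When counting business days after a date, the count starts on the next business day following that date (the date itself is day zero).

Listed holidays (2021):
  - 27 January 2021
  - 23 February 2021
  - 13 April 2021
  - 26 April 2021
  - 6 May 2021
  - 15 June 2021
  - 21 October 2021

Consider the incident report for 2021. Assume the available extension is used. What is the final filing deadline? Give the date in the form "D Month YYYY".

Start from the fixed due date, 11 May 2021.
Since 11 May 2021 is a Tuesday and not a holiday, the date is unchanged.
The 10-business-day extension runs from 11 May 2021 to 25 May 2021.
25 May 2021 falls on a Tuesday, which is a business day, so no adjustment is needed.
Deadline: 25 May 2021.

25 May 2021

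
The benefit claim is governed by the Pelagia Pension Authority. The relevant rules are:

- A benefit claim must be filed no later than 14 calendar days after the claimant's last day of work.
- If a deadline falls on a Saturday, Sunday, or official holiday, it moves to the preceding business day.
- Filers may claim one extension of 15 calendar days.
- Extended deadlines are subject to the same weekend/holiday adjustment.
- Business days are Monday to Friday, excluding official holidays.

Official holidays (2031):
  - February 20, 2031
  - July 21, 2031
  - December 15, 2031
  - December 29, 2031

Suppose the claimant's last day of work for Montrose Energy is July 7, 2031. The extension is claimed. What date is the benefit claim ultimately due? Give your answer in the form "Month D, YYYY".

From July 7, 2031, 14 calendar days later is July 21, 2031.
July 21, 2031 is a listed holiday, so it moves to the preceding business day, July 18, 2031 (Friday).
With the 15-day extension, July 18, 2031 becomes August 2, 2031.
August 2, 2031 falls on a Saturday. Rolling to the preceding business day gives August 1, 2031, a Friday.
Deadline: August 1, 2031.

August 1, 2031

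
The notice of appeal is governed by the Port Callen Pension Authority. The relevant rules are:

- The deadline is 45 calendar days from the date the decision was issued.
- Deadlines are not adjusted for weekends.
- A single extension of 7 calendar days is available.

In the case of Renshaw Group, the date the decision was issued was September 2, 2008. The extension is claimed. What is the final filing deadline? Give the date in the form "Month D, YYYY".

45 calendar days after September 2, 2008 is October 17, 2008.
October 17, 2008 is a Friday; no weekend or holiday adjustment applies.
Applying the 7-calendar-day extension: October 17, 2008 + 7 days = October 24, 2008.
October 24, 2008 is a Friday; no weekend or holiday adjustment applies.
So the filing is due October 24, 2008.

October 24, 2008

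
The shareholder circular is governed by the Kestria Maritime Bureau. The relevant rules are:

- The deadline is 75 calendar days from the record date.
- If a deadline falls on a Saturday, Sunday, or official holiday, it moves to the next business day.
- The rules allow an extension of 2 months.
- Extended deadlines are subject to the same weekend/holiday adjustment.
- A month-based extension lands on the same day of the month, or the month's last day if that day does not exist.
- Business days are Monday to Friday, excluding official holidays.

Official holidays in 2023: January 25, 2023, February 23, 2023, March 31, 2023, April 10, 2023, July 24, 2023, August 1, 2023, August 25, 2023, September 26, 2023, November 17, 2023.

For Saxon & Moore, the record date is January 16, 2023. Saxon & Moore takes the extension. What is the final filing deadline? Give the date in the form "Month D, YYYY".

From January 16, 2023, 75 calendar days later is April 1, 2023.
Because April 1, 2023 is a Saturday, the deadline becomes April 3, 2023 (Monday).
Add 2 months to April 3, 2023: June 3, 2023.
Because June 3, 2023 is a Saturday, the deadline becomes June 5, 2023 (Monday).
Deadline: June 5, 2023.

June 5, 2023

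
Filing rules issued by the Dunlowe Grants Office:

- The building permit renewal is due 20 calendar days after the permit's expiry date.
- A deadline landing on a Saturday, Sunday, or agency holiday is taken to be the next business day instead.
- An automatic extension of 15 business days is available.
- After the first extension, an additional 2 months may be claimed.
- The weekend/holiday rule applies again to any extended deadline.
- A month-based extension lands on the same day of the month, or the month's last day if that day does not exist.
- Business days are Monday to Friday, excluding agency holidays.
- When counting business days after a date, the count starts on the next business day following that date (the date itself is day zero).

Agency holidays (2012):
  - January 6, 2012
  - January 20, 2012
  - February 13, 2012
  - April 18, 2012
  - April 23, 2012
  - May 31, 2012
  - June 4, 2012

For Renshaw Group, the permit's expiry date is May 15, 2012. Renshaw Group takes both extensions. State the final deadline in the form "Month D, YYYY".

August 27, 2012

20 calendar days after May 15, 2012 is June 4, 2012.
June 4, 2012 is a listed holiday, so it moves to the next business day, June 5, 2012 (Tuesday).
The 15-business-day extension runs from June 5, 2012 to June 26, 2012.
June 26, 2012 is a Tuesday and not a listed holiday, so it stands.
Add 2 months to June 26, 2012: August 26, 2012.
Because August 26, 2012 is a Sunday, the deadline becomes August 27, 2012 (Monday).
Final deadline: August 27, 2012.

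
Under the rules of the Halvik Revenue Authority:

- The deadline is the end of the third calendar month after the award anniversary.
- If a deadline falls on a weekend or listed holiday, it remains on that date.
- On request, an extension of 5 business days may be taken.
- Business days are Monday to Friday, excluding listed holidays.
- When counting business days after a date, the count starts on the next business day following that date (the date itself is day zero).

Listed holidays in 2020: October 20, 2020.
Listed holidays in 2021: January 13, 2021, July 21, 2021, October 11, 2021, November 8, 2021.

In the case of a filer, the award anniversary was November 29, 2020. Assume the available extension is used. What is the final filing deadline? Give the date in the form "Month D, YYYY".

March 5, 2021

3 months after November 29, 2020 falls in February 2021; the last day of that month is February 28, 2021.
February 28, 2021 falls on a Sunday. The rules make no weekend/holiday allowance, so it remains February 28, 2021.
The 5-business-day extension runs from February 28, 2021 to March 5, 2021.
March 5, 2021 is a Friday; no weekend or holiday adjustment applies.
So the filing is due March 5, 2021.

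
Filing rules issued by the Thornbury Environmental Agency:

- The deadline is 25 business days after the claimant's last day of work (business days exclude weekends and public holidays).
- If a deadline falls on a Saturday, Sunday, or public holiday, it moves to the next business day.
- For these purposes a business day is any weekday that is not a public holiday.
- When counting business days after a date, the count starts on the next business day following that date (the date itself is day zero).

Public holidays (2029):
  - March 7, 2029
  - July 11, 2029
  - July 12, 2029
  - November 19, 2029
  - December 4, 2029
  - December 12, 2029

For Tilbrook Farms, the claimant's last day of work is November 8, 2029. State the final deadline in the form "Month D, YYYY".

25 business days after November 8, 2029, excluding weekends and holidays, is December 18, 2029.
December 18, 2029 is a Tuesday and not a listed holiday, so it stands.
The final due date is December 18, 2029.

December 18, 2029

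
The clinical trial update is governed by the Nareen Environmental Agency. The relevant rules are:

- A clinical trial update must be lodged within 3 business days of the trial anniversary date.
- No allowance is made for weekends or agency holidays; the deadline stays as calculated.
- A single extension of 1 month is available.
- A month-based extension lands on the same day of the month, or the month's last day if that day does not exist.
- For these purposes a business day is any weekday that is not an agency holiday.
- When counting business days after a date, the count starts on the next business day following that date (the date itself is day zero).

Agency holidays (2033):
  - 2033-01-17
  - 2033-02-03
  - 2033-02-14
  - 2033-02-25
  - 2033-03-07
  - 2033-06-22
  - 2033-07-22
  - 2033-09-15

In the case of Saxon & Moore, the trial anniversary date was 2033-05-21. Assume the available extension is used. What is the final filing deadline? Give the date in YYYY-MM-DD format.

2033-06-25

Counting 3 business days after 2033-05-21 (skipping weekends and listed holidays) reaches 2033-05-25.
2033-05-25 is a Wednesday; no weekend or holiday adjustment applies.
Applying the 1 month extension: 1 month after 2033-05-25 is 2033-06-25.
2033-06-25 is a Saturday; no weekend or holiday adjustment applies.
Deadline: 2033-06-25.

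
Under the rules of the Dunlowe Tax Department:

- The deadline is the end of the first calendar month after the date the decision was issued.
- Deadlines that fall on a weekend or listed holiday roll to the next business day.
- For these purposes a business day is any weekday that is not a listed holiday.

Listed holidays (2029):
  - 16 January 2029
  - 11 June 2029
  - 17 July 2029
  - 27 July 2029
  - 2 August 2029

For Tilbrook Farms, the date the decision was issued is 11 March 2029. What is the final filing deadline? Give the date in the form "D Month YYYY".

30 April 2029

1 month after 11 March 2029 is April 2029; that month ends on 30 April 2029.
Since 30 April 2029 is a Monday and not a holiday, the date is unchanged.
Final deadline: 30 April 2029.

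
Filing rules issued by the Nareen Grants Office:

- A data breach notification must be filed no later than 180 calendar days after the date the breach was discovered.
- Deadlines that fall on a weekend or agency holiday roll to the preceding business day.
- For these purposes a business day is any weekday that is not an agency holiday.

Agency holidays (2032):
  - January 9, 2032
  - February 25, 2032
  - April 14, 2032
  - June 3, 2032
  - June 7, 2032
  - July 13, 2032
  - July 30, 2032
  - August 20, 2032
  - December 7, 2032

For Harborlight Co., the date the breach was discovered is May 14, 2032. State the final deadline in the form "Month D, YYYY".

November 10, 2032

From May 14, 2032, 180 calendar days later is November 10, 2032.
Since November 10, 2032 is a Wednesday and not a holiday, the date is unchanged.
Final deadline: November 10, 2032.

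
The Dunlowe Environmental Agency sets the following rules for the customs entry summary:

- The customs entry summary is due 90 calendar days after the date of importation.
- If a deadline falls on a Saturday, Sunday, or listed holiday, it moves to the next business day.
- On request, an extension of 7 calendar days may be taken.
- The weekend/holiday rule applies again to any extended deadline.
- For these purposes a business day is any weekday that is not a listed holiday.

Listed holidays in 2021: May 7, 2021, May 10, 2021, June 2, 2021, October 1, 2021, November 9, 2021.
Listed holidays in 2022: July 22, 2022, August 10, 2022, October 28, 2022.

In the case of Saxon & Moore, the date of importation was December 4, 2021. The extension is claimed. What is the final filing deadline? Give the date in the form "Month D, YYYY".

Adding 90 calendar days to December 4, 2021 gives March 4, 2022.
Since March 4, 2022 is a Friday and not a holiday, the date is unchanged.
Applying the 7-calendar-day extension: March 4, 2022 + 7 days = March 11, 2022.
Since March 11, 2022 is a Friday and not a holiday, the date is unchanged.
Final deadline: March 11, 2022.

March 11, 2022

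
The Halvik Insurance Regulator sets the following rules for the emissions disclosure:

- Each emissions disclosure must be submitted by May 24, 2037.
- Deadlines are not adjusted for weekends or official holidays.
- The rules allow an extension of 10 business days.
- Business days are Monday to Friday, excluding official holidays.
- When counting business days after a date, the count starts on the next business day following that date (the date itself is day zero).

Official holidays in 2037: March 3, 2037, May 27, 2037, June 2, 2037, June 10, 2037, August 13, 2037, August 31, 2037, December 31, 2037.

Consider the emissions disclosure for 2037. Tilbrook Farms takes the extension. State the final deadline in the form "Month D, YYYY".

The statutory due date is May 24, 2037.
May 24, 2037 falls on a Sunday. The rules make no weekend/holiday allowance, so it remains May 24, 2037.
Counting 10 further business days from May 24, 2037 reaches June 9, 2037.
No adjustment is made for weekends or holidays, so June 9, 2037 stands.
So the filing is due June 9, 2037.

June 9, 2037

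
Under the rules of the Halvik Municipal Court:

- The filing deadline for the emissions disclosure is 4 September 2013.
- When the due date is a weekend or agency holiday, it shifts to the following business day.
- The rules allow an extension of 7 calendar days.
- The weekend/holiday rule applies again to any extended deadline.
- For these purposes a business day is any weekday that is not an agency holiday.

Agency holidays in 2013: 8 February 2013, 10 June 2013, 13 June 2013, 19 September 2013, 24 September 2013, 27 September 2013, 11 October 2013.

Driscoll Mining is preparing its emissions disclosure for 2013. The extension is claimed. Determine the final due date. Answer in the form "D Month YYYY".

The statutory due date is 4 September 2013.
4 September 2013 is a Wednesday and not a listed holiday, so it stands.
With the 7-day extension, 4 September 2013 becomes 11 September 2013.
11 September 2013 falls on a Wednesday, which is a business day, so no adjustment is needed.
Final deadline: 11 September 2013.

11 September 2013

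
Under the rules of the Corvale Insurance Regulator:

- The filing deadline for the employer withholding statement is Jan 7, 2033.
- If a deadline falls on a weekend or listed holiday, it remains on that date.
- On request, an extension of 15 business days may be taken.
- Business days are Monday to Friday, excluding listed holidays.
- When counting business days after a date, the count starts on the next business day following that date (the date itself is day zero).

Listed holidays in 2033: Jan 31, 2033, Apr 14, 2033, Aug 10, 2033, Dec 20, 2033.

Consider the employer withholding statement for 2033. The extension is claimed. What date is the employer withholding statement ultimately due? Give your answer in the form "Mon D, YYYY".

The stated deadline is Jan 7, 2033.
Jan 7, 2033 falls on a Friday. The rules make no weekend/holiday allowance, so it remains Jan 7, 2033.
Applying the 15-business-day extension: 15 business days after Jan 7, 2033 is Jan 28, 2033.
No adjustment is made for weekends or holidays, so Jan 28, 2033 stands.
So the filing is due Jan 28, 2033.

Jan 28, 2033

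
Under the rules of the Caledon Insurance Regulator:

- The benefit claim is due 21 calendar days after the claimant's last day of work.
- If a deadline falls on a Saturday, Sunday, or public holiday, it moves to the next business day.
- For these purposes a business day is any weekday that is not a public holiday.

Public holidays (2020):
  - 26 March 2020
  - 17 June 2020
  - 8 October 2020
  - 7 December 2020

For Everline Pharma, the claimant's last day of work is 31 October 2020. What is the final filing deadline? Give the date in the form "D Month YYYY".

23 November 2020

Adding 21 calendar days to 31 October 2020 gives 21 November 2020.
21 November 2020 is a Saturday, so it moves to the next business day, 23 November 2020 (Monday).
So the filing is due 23 November 2020.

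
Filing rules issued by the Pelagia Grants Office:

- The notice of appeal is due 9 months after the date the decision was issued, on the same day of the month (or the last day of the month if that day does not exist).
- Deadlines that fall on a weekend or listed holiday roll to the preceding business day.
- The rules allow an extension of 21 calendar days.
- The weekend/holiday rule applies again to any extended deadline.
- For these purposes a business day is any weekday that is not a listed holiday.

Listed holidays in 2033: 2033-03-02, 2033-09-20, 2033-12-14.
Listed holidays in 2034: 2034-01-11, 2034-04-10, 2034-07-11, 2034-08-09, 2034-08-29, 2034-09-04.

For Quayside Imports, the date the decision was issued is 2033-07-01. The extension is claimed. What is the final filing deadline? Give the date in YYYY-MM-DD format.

2034-04-21

9 months after 2033-07-01, on the same day of the month, is 2034-04-01.
2034-04-01 is a Saturday, so it moves to the preceding business day, 2034-03-31 (Friday).
Applying the 21-calendar-day extension: 2034-03-31 + 21 days = 2034-04-21.
Since 2034-04-21 is a Friday and not a holiday, the date is unchanged.
Final deadline: 2034-04-21.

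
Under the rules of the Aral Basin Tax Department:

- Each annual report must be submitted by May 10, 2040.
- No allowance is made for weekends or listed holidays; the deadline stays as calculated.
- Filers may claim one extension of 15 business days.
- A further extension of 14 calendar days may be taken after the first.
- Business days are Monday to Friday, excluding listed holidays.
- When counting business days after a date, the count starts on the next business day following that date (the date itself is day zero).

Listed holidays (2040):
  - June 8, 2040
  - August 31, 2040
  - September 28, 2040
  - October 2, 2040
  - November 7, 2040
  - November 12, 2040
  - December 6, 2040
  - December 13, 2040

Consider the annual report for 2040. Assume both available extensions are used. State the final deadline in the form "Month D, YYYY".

June 14, 2040

The stated deadline is May 10, 2040.
May 10, 2040 is a Thursday; no weekend or holiday adjustment applies.
Counting 15 further business days from May 10, 2040 reaches May 31, 2040.
May 31, 2040 is a Thursday; no weekend or holiday adjustment applies.
The 14-calendar-day extension moves the deadline from May 31, 2040 to June 14, 2040.
June 14, 2040 falls on a Thursday. The rules make no weekend/holiday allowance, so it remains June 14, 2040.
Final deadline: June 14, 2040.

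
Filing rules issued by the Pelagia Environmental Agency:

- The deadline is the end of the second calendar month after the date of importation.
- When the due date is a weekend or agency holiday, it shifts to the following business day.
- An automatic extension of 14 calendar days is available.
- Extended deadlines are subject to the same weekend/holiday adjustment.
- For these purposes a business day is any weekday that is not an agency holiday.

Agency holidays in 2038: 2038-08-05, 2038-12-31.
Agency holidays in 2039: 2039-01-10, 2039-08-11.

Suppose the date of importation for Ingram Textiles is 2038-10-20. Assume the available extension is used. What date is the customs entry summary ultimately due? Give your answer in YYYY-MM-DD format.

The second month after 2038-10-20 is December 2038, whose last day is 2038-12-31.
2038-12-31 is a listed holiday, so it moves to the next business day, 2039-01-03 (Monday).
Add the 14 calendar-day extension to 2039-01-03: 2039-01-17.
Since 2039-01-17 is a Monday and not a holiday, the date is unchanged.
The final due date is 2039-01-17.

2039-01-17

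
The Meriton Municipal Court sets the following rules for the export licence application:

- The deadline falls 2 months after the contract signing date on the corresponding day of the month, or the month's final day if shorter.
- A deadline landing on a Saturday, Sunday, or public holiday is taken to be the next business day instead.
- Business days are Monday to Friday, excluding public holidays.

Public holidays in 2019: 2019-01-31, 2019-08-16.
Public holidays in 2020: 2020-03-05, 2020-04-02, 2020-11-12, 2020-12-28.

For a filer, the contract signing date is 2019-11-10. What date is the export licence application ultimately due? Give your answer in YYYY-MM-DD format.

2020-01-10

2 months after 2019-11-10, on the same day of the month, is 2020-01-10.
2020-01-10 is a Friday and not a listed holiday, so it stands.
So the filing is due 2020-01-10.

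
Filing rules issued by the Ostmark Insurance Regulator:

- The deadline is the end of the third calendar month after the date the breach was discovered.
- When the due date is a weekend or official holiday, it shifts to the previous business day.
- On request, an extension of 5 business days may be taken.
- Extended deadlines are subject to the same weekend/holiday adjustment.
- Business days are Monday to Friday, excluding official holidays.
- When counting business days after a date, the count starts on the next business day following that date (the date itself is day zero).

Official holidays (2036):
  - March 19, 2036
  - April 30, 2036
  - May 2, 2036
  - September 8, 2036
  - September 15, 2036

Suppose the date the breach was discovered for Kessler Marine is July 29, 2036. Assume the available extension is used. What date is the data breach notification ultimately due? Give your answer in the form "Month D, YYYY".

The third month after July 29, 2036 is October 2036, whose last day is October 31, 2036.
October 31, 2036 (Friday) is already a business day.
Counting 5 further business days from October 31, 2036 reaches November 7, 2036.
Since November 7, 2036 is a Friday and not a holiday, the date is unchanged.
The final due date is November 7, 2036.

November 7, 2036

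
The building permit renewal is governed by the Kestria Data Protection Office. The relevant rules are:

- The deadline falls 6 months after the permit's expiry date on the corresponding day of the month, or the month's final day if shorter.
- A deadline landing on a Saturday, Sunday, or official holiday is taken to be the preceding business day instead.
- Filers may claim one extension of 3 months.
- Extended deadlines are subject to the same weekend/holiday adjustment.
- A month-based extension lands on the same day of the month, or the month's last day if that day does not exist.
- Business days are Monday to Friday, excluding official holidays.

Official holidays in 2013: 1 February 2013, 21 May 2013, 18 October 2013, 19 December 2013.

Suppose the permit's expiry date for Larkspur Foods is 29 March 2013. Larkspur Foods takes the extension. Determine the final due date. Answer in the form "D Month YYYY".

27 December 2013

6 months after 29 March 2013, on the same day of the month, is 29 September 2013.
29 September 2013 falls on a Sunday. Rolling to the preceding business day gives 27 September 2013, a Friday.
The 3 months extension carries 27 September 2013 to 27 December 2013.
27 December 2013 falls on a Friday, which is a business day, so no adjustment is needed.
Deadline: 27 December 2013.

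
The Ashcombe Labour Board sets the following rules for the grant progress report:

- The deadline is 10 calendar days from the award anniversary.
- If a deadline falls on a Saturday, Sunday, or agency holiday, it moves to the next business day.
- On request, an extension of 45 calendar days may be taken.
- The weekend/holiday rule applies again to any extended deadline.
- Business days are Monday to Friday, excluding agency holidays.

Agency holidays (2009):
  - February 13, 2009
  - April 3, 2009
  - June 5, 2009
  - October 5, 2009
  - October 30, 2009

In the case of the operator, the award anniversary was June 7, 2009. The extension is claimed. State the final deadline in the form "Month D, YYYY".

From June 7, 2009, 10 calendar days later is June 17, 2009.
June 17, 2009 falls on a Wednesday, which is a business day, so no adjustment is needed.
With the 45-day extension, June 17, 2009 becomes August 1, 2009.
Because August 1, 2009 is a Saturday, the deadline becomes August 3, 2009 (Monday).
The final due date is August 3, 2009.

August 3, 2009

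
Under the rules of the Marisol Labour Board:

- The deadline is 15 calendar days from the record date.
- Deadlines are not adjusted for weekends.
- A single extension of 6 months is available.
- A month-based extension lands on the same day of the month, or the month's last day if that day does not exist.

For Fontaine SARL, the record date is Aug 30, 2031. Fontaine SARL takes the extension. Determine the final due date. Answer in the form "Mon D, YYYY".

15 calendar days after Aug 30, 2031 is Sep 14, 2031.
No adjustment is made for weekends or holidays, so Sep 14, 2031 stands.
Applying the 6 months extension: 6 months after Sep 14, 2031 is Mar 14, 2032.
No adjustment is made for weekends or holidays, so Mar 14, 2032 stands.
Deadline: Mar 14, 2032.

Mar 14, 2032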